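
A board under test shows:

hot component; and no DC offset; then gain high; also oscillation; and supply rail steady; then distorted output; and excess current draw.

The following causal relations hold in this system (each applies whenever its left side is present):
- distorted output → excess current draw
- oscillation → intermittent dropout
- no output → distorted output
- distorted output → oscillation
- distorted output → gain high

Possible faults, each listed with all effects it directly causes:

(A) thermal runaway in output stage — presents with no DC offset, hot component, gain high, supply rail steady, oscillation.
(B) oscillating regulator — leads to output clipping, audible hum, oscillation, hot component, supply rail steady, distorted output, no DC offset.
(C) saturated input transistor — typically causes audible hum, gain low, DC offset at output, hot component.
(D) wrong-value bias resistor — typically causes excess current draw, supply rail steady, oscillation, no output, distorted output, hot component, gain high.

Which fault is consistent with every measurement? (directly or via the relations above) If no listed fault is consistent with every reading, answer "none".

B

Per-candidate check:
(A) thermal runaway in output stage — hot component yes; no DC offset yes; gain high yes; oscillation yes; supply rail steady yes; distorted output NO; excess current draw NO
(B) oscillating regulator — hot component yes; no DC offset yes; gain high yes (by distorted output → gain high); oscillation yes; supply rail steady yes; distorted output yes; excess current draw yes (by distorted output → excess current draw)
(C) saturated input transistor — fails on no DC offset, gain high, oscillation, supply rail steady, distorted output, excess current draw (predicts DC offset at output, not no DC offset; predicts gain low, not gain high)
(D) wrong-value bias resistor — hot component yes; no DC offset NO; gain high yes; oscillation yes; supply rail steady yes; distorted output yes; excess current draw yes
Only (B) is consistent with every observation.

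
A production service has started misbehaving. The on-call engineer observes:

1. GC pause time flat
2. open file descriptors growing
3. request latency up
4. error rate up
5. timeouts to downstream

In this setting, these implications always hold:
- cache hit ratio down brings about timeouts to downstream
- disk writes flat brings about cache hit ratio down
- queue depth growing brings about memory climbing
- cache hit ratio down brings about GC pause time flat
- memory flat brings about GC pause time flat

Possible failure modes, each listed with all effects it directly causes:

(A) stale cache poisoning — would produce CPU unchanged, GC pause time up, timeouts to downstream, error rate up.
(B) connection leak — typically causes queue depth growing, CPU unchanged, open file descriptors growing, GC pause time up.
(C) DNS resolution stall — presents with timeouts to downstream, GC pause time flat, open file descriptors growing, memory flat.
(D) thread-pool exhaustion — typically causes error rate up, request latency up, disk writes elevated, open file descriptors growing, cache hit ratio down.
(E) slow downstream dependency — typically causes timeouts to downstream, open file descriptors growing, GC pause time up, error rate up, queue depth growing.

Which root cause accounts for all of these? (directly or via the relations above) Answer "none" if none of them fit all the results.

D

For each candidate, compare predicted effects to what was observed:
(A) stale cache poisoning — GC pause time flat -; open file descriptors growing -; request latency up -; error rate up +; timeouts to downstream +
(B) connection leak — GC pause time flat -; open file descriptors growing +; request latency up -; error rate up -; timeouts to downstream -
(C) DNS resolution stall — does not account for request latency up, error rate up
(D) thread-pool exhaustion — GC pause time flat + (by cache hit ratio down → GC pause time flat); open file descriptors growing +; request latency up +; error rate up +; timeouts to downstream + (by cache hit ratio down → timeouts to downstream)
(E) slow downstream dependency — fails on GC pause time flat, request latency up (predicts GC pause time up, not GC pause time flat)
Only (D) is consistent with every observation.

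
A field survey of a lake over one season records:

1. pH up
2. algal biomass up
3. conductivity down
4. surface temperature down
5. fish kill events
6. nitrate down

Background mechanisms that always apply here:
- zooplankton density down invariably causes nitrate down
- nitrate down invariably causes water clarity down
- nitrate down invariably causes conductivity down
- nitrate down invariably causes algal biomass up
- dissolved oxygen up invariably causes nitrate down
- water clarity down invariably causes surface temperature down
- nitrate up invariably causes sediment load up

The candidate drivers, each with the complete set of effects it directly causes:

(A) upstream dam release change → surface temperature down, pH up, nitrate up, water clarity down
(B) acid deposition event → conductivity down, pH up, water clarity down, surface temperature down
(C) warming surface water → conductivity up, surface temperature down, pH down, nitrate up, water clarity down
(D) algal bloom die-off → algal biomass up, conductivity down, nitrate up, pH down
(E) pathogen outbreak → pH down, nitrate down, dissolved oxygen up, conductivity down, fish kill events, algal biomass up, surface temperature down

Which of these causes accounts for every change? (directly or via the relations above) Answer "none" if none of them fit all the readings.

Testing each hypothesis:
(A) upstream dam release change — pH up match; algal biomass up miss; conductivity down miss; surface temperature down match; fish kill events miss; nitrate down miss
(B) acid deposition event — pH up match; algal biomass up miss; conductivity down match; surface temperature down match; fish kill events miss; nitrate down miss
(C) warming surface water — pH up miss; algal biomass up miss; conductivity down miss; surface temperature down match; fish kill events miss; nitrate down miss
(D) algal bloom die-off — pH up miss; algal biomass up match; conductivity down match; surface temperature down miss; fish kill events miss; nitrate down miss
(E) pathogen outbreak — fails on pH up (predicts pH down, not pH up)
None of the listed candidates fits everything.

none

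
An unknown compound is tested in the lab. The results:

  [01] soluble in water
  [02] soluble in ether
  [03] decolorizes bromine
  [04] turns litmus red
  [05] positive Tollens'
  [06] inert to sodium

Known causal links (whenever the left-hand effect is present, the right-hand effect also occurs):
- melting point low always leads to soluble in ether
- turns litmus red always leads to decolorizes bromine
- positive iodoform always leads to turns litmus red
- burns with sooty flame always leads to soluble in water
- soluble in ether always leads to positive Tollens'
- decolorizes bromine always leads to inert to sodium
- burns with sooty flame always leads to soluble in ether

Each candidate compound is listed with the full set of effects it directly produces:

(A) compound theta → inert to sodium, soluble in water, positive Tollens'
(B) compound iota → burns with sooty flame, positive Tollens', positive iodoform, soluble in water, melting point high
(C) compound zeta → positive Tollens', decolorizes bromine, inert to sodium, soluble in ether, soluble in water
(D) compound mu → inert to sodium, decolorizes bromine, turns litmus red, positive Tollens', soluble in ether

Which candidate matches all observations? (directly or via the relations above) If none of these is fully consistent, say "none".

B

Per-candidate check:
(A) compound theta — does not account for soluble in ether, decolorizes bromine, turns litmus red
(B) compound iota — accounts for every observation (soluble in ether by burns with sooty flame → soluble in ether)
(C) compound zeta — does not account for turns litmus red
(D) compound mu — soluble in water -; soluble in ether +; decolorizes bromine +; turns litmus red +; positive Tollens' +; inert to sodium +
(B) is the only candidate with no mismatches.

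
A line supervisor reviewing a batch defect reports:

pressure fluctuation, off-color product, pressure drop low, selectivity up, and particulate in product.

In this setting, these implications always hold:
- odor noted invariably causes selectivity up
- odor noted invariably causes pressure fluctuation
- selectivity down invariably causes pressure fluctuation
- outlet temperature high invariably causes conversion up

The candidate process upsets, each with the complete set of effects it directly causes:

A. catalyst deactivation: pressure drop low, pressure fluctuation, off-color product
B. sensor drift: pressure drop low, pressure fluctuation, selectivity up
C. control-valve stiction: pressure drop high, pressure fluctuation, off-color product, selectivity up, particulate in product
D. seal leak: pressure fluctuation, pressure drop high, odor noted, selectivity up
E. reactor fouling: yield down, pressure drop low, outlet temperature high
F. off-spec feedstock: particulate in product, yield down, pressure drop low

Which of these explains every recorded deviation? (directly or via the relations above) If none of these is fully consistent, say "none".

none

Checking each candidate against the observations:
(A) catalyst deactivation — pressure fluctuation yes; off-color product yes; pressure drop low yes; selectivity up NO; particulate in product NO
(B) sensor drift — pressure fluctuation yes; off-color product NO; pressure drop low yes; selectivity up yes; particulate in product NO
(C) control-valve stiction — fails on pressure drop low (predicts pressure drop high, not pressure drop low)
(D) seal leak — pressure fluctuation yes; off-color product NO; pressure drop low NO; selectivity up yes; particulate in product NO
(E) reactor fouling — pressure fluctuation NO; off-color product NO; pressure drop low yes; selectivity up NO; particulate in product NO
(F) off-spec feedstock — does not account for pressure fluctuation, off-color product, selectivity up
No candidate is consistent with all observations.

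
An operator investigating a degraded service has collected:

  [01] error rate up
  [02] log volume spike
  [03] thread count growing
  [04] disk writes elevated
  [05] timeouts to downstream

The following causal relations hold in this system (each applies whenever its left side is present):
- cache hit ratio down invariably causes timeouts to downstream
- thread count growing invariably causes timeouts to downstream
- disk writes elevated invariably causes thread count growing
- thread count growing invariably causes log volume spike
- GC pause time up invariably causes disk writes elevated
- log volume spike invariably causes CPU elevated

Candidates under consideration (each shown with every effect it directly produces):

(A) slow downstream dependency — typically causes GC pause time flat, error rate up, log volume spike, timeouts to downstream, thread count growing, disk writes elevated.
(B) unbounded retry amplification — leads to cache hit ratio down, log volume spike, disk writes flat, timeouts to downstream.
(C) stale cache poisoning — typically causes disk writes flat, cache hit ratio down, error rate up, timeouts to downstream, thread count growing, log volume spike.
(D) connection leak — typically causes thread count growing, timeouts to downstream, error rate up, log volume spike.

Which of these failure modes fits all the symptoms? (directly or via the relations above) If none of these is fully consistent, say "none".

A

For each candidate, compare predicted effects to what was observed:
(A) slow downstream dependency — error rate up ✓; log volume spike ✓; thread count growing ✓; disk writes elevated ✓; timeouts to downstream ✓
(B) unbounded retry amplification — error rate up ✗; log volume spike ✓; thread count growing ✗; disk writes elevated ✗; timeouts to downstream ✓
(C) stale cache poisoning — fails on disk writes elevated (predicts disk writes flat, not disk writes elevated)
(D) connection leak — error rate up ✓; log volume spike ✓; thread count growing ✓; disk writes elevated ✗; timeouts to downstream ✓
(A) alone accounts for all the evidence.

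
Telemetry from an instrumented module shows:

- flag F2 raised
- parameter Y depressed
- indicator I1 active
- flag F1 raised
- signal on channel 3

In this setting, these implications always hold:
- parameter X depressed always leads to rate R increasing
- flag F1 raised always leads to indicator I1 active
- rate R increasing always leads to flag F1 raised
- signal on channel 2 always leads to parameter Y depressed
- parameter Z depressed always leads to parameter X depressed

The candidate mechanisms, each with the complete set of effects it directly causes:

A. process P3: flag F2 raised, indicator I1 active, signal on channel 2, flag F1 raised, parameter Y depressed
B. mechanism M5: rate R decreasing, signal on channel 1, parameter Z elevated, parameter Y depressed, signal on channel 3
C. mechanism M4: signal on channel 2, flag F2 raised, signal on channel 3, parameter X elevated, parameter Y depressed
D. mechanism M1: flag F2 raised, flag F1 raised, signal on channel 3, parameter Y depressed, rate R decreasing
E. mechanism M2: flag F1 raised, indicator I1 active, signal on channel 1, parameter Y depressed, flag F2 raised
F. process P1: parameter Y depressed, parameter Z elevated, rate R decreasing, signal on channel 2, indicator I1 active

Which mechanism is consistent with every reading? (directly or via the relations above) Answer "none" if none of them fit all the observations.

For each candidate, compare predicted effects to what was observed:
(A) process P3 — flag F2 raised ✓; parameter Y depressed ✓; indicator I1 active ✓; flag F1 raised ✓; signal on channel 3 ✗
(B) mechanism M5 — flag F2 raised ✗; parameter Y depressed ✓; indicator I1 active ✗; flag F1 raised ✗; signal on channel 3 ✓
(C) mechanism M4 — does not account for indicator I1 active, flag F1 raised
(D) mechanism M1 — accounts for every observation (indicator I1 active by flag F1 raised → indicator I1 active)
(E) mechanism M2 — flag F2 raised ✓; parameter Y depressed ✓; indicator I1 active ✓; flag F1 raised ✓; signal on channel 3 ✗
(F) process P1 — does not account for flag F2 raised, flag F1 raised, signal on channel 3
Only (D) is consistent with every observation.

D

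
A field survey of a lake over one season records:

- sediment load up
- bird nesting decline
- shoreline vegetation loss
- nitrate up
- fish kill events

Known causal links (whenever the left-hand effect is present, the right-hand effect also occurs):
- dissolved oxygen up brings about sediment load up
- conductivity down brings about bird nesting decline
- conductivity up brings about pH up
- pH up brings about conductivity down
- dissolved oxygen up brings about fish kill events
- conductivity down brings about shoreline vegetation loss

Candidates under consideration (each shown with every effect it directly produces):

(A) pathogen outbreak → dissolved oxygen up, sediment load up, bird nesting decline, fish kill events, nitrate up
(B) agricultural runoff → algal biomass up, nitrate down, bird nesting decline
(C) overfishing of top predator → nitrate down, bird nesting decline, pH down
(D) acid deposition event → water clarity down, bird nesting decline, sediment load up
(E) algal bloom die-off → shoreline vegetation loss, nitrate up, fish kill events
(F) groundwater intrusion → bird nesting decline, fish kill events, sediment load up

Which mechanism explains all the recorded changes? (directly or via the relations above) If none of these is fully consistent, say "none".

Checking each candidate against the observations:
(A) pathogen outbreak — sediment load up yes; bird nesting decline yes; shoreline vegetation loss NO; nitrate up yes; fish kill events yes
(B) agricultural runoff — sediment load up NO; bird nesting decline yes; shoreline vegetation loss NO; nitrate up NO; fish kill events NO
(C) overfishing of top predator — fails on sediment load up, shoreline vegetation loss, nitrate up, fish kill events (predicts nitrate down, not nitrate up)
(D) acid deposition event — sediment load up yes; bird nesting decline yes; shoreline vegetation loss NO; nitrate up NO; fish kill events NO
(E) algal bloom die-off — does not account for sediment load up, bird nesting decline
(F) groundwater intrusion — does not account for shoreline vegetation loss, nitrate up
None of the listed candidates fits everything.

none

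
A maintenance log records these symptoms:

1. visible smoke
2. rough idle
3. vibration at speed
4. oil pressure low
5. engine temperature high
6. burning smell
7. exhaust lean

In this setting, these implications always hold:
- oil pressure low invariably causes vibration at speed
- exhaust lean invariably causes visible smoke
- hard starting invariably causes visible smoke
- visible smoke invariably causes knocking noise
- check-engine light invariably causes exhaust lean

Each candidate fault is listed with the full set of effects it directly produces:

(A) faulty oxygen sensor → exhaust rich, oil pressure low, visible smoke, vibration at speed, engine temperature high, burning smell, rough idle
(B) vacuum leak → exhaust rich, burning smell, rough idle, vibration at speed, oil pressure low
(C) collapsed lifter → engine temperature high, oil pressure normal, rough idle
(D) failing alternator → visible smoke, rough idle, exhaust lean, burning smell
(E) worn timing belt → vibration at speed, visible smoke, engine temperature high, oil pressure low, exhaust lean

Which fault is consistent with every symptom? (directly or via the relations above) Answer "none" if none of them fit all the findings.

Per-candidate check:
(A) faulty oxygen sensor — fails on exhaust lean (predicts exhaust rich, not exhaust lean)
(B) vacuum leak — visible smoke ✗; rough idle ✓; vibration at speed ✓; oil pressure low ✓; engine temperature high ✗; burning smell ✓; exhaust lean ✗
(C) collapsed lifter — fails on visible smoke, vibration at speed, oil pressure low, burning smell, exhaust lean (predicts oil pressure normal, not oil pressure low)
(D) failing alternator — visible smoke ✓; rough idle ✓; vibration at speed ✗; oil pressure low ✗; engine temperature high ✗; burning smell ✓; exhaust lean ✓
(E) worn timing belt — does not account for rough idle, burning smell
Every candidate fails on at least one observation.

none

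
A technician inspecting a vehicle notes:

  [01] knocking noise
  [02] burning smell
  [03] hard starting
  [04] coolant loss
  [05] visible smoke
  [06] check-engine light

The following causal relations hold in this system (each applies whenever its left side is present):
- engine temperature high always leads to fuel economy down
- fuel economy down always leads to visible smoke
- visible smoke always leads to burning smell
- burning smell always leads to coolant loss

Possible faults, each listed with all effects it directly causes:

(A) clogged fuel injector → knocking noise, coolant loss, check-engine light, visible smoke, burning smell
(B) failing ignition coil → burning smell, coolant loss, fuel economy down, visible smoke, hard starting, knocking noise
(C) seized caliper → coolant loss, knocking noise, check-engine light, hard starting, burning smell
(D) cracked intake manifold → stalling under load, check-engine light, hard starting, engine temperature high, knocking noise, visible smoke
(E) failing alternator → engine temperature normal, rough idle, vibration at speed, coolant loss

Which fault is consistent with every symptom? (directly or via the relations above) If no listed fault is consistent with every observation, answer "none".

For each candidate, compare predicted effects to what was observed:
(A) clogged fuel injector — knocking noise +; burning smell +; hard starting -; coolant loss +; visible smoke +; check-engine light +
(B) failing ignition coil — does not account for check-engine light
(C) seized caliper — knocking noise +; burning smell +; hard starting +; coolant loss +; visible smoke -; check-engine light +
(D) cracked intake manifold — knocking noise +; burning smell + (by visible smoke → burning smell); hard starting +; coolant loss + (by visible smoke → burning smell → coolant loss); visible smoke +; check-engine light +
(E) failing alternator — knocking noise -; burning smell -; hard starting -; coolant loss +; visible smoke -; check-engine light -
(D) alone accounts for all the evidence.

D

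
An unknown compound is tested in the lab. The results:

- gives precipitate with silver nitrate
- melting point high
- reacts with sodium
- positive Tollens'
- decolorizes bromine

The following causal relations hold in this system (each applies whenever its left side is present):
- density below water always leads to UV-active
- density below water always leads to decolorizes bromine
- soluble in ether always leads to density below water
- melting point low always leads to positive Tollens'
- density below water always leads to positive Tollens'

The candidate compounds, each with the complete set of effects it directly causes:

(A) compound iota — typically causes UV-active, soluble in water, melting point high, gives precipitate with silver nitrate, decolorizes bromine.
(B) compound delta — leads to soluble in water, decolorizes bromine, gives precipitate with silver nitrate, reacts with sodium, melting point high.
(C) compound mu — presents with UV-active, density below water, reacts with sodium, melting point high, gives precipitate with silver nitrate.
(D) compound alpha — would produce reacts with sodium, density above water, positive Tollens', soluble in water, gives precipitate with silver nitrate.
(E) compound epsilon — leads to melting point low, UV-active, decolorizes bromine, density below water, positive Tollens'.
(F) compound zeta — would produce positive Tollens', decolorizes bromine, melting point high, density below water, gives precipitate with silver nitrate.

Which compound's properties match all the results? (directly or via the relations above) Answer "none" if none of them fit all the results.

C

For each candidate, compare predicted effects to what was observed:
(A) compound iota — gives precipitate with silver nitrate match; melting point high match; reacts with sodium miss; positive Tollens' miss; decolorizes bromine match
(B) compound delta — gives precipitate with silver nitrate match; melting point high match; reacts with sodium match; positive Tollens' miss; decolorizes bromine match
(C) compound mu — gives precipitate with silver nitrate match; melting point high match; reacts with sodium match; positive Tollens' match (by density below water → positive Tollens'); decolorizes bromine match (by density below water → decolorizes bromine)
(D) compound alpha — gives precipitate with silver nitrate match; melting point high miss; reacts with sodium match; positive Tollens' match; decolorizes bromine miss
(E) compound epsilon — gives precipitate with silver nitrate miss; melting point high miss; reacts with sodium miss; positive Tollens' match; decolorizes bromine match
(F) compound zeta — gives precipitate with silver nitrate match; melting point high match; reacts with sodium miss; positive Tollens' match; decolorizes bromine match
(C) alone accounts for all the evidence.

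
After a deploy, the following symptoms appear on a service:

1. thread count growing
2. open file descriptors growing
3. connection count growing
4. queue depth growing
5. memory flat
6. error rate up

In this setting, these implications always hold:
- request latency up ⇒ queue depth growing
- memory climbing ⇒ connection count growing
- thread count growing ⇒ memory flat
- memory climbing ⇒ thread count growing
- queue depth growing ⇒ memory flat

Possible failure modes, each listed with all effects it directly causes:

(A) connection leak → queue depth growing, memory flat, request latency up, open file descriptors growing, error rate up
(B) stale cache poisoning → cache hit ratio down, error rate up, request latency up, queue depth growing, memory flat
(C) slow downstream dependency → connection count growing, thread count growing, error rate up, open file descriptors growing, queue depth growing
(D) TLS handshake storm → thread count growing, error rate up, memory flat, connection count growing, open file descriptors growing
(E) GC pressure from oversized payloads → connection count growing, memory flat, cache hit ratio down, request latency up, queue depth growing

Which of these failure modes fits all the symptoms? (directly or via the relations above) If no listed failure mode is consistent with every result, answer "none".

Testing each hypothesis:
(A) connection leak — thread count growing -; open file descriptors growing +; connection count growing -; queue depth growing +; memory flat +; error rate up +
(B) stale cache poisoning — does not account for thread count growing, open file descriptors growing, connection count growing
(C) slow downstream dependency — thread count growing +; open file descriptors growing +; connection count growing +; queue depth growing +; memory flat + (via thread count growing → memory flat); error rate up +
(D) TLS handshake storm — does not account for queue depth growing
(E) GC pressure from oversized payloads — thread count growing -; open file descriptors growing -; connection count growing +; queue depth growing +; memory flat +; error rate up -
(C) is the only candidate with no mismatches.

C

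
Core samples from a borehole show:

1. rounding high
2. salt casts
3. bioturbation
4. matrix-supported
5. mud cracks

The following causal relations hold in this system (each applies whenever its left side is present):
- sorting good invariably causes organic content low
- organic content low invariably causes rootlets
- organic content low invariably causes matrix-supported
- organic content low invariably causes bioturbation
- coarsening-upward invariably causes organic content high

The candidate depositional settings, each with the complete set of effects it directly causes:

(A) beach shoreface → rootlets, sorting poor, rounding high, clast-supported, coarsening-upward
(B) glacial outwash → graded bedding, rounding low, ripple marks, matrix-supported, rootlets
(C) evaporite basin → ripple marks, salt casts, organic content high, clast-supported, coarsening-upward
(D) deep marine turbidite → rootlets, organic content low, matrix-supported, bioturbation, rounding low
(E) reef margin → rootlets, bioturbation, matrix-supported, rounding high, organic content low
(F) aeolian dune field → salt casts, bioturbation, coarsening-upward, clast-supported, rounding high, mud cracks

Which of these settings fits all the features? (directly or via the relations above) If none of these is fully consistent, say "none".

Checking each candidate against the observations:
(A) beach shoreface — fails on salt casts, bioturbation, matrix-supported, mud cracks (predicts clast-supported, not matrix-supported)
(B) glacial outwash — rounding high NO; salt casts NO; bioturbation NO; matrix-supported yes; mud cracks NO
(C) evaporite basin — rounding high NO; salt casts yes; bioturbation NO; matrix-supported NO; mud cracks NO
(D) deep marine turbidite — rounding high NO; salt casts NO; bioturbation yes; matrix-supported yes; mud cracks NO
(E) reef margin — rounding high yes; salt casts NO; bioturbation yes; matrix-supported yes; mud cracks NO
(F) aeolian dune field — rounding high yes; salt casts yes; bioturbation yes; matrix-supported NO; mud cracks yes
No candidate is consistent with all observations.

none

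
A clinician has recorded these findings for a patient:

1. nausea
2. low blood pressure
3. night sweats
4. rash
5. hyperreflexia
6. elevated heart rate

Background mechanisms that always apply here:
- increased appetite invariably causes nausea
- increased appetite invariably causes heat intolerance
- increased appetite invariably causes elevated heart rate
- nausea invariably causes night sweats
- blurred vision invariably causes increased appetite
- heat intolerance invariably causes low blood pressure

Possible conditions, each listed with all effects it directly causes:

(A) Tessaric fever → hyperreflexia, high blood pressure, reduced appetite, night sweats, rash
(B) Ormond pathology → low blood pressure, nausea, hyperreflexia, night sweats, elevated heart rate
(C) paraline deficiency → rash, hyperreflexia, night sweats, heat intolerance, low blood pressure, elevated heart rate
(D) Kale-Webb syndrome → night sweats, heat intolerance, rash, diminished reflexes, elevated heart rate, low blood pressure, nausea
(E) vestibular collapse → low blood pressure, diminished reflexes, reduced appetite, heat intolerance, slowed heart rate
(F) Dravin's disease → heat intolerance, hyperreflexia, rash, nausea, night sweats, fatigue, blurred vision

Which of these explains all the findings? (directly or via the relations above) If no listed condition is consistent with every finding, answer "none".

F

Testing each hypothesis:
(A) Tessaric fever — nausea NO; low blood pressure NO; night sweats yes; rash yes; hyperreflexia yes; elevated heart rate NO
(B) Ormond pathology — nausea yes; low blood pressure yes; night sweats yes; rash NO; hyperreflexia yes; elevated heart rate yes
(C) paraline deficiency — does not account for nausea
(D) Kale-Webb syndrome — fails on hyperreflexia (predicts diminished reflexes, not hyperreflexia)
(E) vestibular collapse — nausea NO; low blood pressure yes; night sweats NO; rash NO; hyperreflexia NO; elevated heart rate NO
(F) Dravin's disease — nausea yes; low blood pressure yes (by heat intolerance → low blood pressure); night sweats yes; rash yes; hyperreflexia yes; elevated heart rate yes (by blurred vision → increased appetite → elevated heart rate)
Only (F) is consistent with every observation.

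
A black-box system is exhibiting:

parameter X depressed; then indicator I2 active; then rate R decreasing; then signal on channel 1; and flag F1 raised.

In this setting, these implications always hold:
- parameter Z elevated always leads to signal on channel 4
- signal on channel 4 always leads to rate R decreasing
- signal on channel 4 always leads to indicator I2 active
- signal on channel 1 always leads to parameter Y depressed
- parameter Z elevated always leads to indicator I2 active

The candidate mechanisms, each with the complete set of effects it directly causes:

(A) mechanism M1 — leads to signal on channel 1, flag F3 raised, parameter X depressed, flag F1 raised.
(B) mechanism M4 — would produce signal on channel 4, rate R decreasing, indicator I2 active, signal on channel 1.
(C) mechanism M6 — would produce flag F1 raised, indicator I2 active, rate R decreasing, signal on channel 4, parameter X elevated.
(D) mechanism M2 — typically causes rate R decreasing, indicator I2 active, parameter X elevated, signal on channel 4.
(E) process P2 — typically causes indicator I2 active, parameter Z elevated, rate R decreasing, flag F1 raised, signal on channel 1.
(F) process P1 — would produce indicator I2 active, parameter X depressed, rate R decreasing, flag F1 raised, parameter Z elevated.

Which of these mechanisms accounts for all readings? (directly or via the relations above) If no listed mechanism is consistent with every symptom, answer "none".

Testing each hypothesis:
(A) mechanism M1 — parameter X depressed match; indicator I2 active miss; rate R decreasing miss; signal on channel 1 match; flag F1 raised match
(B) mechanism M4 — parameter X depressed miss; indicator I2 active match; rate R decreasing match; signal on channel 1 match; flag F1 raised miss
(C) mechanism M6 — parameter X depressed miss; indicator I2 active match; rate R decreasing match; signal on channel 1 miss; flag F1 raised match
(D) mechanism M2 — parameter X depressed miss; indicator I2 active match; rate R decreasing match; signal on channel 1 miss; flag F1 raised miss
(E) process P2 — does not account for parameter X depressed
(F) process P1 — does not account for signal on channel 1
Every candidate fails on at least one observation.

none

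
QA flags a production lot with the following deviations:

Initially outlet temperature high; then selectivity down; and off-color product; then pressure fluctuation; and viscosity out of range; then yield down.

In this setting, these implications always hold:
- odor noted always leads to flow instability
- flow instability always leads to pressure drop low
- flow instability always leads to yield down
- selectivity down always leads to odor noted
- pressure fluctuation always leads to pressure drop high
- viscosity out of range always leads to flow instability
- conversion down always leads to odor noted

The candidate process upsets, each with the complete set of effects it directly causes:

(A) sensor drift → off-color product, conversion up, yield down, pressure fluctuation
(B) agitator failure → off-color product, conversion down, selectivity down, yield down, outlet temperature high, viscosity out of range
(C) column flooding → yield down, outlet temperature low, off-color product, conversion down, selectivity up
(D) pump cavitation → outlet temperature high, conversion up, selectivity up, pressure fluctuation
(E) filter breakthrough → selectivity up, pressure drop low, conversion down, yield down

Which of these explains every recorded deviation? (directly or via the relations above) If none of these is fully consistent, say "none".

none

Per-candidate check:
(A) sensor drift — does not account for outlet temperature high, selectivity down, viscosity out of range
(B) agitator failure — does not account for pressure fluctuation
(C) column flooding — fails on outlet temperature high, selectivity down, pressure fluctuation, viscosity out of range (predicts outlet temperature low, not outlet temperature high; predicts selectivity up, not selectivity down)
(D) pump cavitation — fails on selectivity down, off-color product, viscosity out of range, yield down (predicts selectivity up, not selectivity down)
(E) filter breakthrough — outlet temperature high ✗; selectivity down ✗; off-color product ✗; pressure fluctuation ✗; viscosity out of range ✗; yield down ✓
Every candidate fails on at least one observation.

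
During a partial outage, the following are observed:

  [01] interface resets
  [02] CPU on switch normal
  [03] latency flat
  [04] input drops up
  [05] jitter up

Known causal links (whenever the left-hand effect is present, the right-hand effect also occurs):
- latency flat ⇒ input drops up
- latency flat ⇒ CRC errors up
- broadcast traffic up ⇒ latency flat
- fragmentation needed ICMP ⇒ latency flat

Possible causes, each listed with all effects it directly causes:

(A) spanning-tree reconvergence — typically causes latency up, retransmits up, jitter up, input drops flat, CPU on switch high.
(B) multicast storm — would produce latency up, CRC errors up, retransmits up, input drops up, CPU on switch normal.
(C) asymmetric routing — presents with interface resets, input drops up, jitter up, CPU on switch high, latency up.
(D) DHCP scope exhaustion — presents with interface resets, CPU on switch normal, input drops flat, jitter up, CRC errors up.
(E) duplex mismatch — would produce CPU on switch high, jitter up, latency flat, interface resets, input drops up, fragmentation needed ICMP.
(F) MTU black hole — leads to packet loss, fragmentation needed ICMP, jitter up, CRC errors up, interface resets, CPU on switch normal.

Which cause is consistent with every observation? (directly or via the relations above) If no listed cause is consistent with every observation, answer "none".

For each candidate, compare predicted effects to what was observed:
(A) spanning-tree reconvergence — fails on interface resets, CPU on switch normal, latency flat, input drops up (predicts CPU on switch high, not CPU on switch normal; predicts latency up, not latency flat; predicts input drops flat, not input drops up)
(B) multicast storm — fails on interface resets, latency flat, jitter up (predicts latency up, not latency flat)
(C) asymmetric routing — fails on CPU on switch normal, latency flat (predicts CPU on switch high, not CPU on switch normal; predicts latency up, not latency flat)
(D) DHCP scope exhaustion — interface resets yes; CPU on switch normal yes; latency flat NO; input drops up NO; jitter up yes
(E) duplex mismatch — fails on CPU on switch normal (predicts CPU on switch high, not CPU on switch normal)
(F) MTU black hole — interface resets yes; CPU on switch normal yes; latency flat yes (through fragmentation needed ICMP → latency flat); input drops up yes (through fragmentation needed ICMP → latency flat → input drops up); jitter up yes
(F) is the only candidate with no mismatches.

F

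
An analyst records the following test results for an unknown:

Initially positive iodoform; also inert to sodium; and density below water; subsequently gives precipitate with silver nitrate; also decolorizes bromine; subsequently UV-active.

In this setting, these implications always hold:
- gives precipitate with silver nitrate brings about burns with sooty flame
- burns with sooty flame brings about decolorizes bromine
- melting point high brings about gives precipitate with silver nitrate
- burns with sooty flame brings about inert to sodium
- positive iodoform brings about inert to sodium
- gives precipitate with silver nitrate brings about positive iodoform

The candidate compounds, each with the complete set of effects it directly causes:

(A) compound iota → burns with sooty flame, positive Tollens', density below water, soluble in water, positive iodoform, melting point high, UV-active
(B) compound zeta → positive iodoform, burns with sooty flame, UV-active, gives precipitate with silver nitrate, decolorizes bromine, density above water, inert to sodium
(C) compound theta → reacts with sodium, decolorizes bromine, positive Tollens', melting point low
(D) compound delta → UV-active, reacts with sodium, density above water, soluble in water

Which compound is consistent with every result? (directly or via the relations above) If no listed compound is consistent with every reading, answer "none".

For each candidate, compare predicted effects to what was observed:
(A) compound iota — positive iodoform +; inert to sodium + (by burns with sooty flame → inert to sodium); density below water +; gives precipitate with silver nitrate + (by melting point high → gives precipitate with silver nitrate); decolorizes bromine + (by burns with sooty flame → decolorizes bromine); UV-active +
(B) compound zeta — fails on density below water (predicts density above water, not density below water)
(C) compound theta — positive iodoform -; inert to sodium -; density below water -; gives precipitate with silver nitrate -; decolorizes bromine +; UV-active -
(D) compound delta — positive iodoform -; inert to sodium -; density below water -; gives precipitate with silver nitrate -; decolorizes bromine -; UV-active +
(A) is the only candidate with no mismatches.

A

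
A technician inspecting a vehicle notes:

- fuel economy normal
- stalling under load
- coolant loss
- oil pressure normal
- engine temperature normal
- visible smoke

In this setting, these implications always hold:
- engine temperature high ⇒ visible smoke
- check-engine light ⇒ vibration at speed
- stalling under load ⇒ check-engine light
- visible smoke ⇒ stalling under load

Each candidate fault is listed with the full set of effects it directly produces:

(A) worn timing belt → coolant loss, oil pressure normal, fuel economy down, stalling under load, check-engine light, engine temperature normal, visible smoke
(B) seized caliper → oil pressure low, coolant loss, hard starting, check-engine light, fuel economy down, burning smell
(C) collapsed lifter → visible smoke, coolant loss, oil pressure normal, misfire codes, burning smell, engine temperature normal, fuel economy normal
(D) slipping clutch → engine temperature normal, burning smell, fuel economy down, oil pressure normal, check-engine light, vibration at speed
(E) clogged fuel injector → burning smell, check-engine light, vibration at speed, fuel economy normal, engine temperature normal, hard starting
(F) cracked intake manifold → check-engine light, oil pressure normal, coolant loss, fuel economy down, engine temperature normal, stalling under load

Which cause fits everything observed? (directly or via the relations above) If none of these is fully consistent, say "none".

Testing each hypothesis:
(A) worn timing belt — fuel economy normal -; stalling under load +; coolant loss +; oil pressure normal +; engine temperature normal +; visible smoke +
(B) seized caliper — fails on fuel economy normal, stalling under load, oil pressure normal, engine temperature normal, visible smoke (predicts fuel economy down, not fuel economy normal; predicts oil pressure low, not oil pressure normal)
(C) collapsed lifter — fuel economy normal +; stalling under load + (via visible smoke → stalling under load); coolant loss +; oil pressure normal +; engine temperature normal +; visible smoke +
(D) slipping clutch — fails on fuel economy normal, stalling under load, coolant loss, visible smoke (predicts fuel economy down, not fuel economy normal)
(E) clogged fuel injector — fuel economy normal +; stalling under load -; coolant loss -; oil pressure normal -; engine temperature normal +; visible smoke -
(F) cracked intake manifold — fails on fuel economy normal, visible smoke (predicts fuel economy down, not fuel economy normal)
(C) is the only candidate with no mismatches.

C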